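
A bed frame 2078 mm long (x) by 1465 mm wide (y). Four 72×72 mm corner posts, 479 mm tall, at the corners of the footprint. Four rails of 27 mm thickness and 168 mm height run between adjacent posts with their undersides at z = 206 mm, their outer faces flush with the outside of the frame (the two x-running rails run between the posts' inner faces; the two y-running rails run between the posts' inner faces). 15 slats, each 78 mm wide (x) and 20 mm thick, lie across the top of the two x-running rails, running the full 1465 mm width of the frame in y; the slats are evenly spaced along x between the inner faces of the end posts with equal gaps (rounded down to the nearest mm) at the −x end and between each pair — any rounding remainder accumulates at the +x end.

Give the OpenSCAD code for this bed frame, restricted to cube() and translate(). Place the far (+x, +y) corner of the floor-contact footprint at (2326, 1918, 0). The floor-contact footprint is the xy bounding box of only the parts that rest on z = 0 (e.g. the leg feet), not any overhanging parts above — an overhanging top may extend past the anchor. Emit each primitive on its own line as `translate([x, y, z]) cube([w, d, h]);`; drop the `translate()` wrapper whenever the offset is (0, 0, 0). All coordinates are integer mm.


translate([248, 453, 0]) cube([72, 72, 479]);
translate([248, 1846, 0]) cube([72, 72, 479]);
translate([2254, 453, 0]) cube([72, 72, 479]);
translate([2254, 1846, 0]) cube([72, 72, 479]);
translate([320, 453, 206]) cube([1934, 27, 168]);
translate([320, 1891, 206]) cube([1934, 27, 168]);
translate([248, 525, 206]) cube([27, 1321, 168]);
translate([2299, 525, 206]) cube([27, 1321, 168]);
translate([367, 453, 374]) cube([78, 1465, 20]);
translate([492, 453, 374]) cube([78, 1465, 20]);
translate([617, 453, 374]) cube([78, 1465, 20]);
translate([742, 453, 374]) cube([78, 1465, 20]);
translate([867, 453, 374]) cube([78, 1465, 20]);
translate([992, 453, 374]) cube([78, 1465, 20]);
translate([1117, 453, 374]) cube([78, 1465, 20]);
translate([1242, 453, 374]) cube([78, 1465, 20]);
translate([1367, 453, 374]) cube([78, 1465, 20]);
translate([1492, 453, 374]) cube([78, 1465, 20]);
translate([1617, 453, 374]) cube([78, 1465, 20]);
translate([1742, 453, 374]) cube([78, 1465, 20]);
translate([1867, 453, 374]) cube([78, 1465, 20]);
translate([1992, 453, 374]) cube([78, 1465, 20]);
translate([2117, 453, 374]) cube([78, 1465, 20]);


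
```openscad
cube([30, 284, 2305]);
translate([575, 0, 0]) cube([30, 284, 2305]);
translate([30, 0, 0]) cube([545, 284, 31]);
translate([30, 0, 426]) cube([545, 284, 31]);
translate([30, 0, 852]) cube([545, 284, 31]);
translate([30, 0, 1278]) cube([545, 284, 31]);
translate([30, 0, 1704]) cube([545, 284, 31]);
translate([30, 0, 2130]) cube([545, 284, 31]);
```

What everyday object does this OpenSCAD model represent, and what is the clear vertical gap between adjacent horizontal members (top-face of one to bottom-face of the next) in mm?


A bookshelf. The clear shelf gap is 395 mm.

Two tall side panels with 6 horizontal boards between them — a bookshelf. The first two shelf undersides are at z = 0 and z = 426; with shelf thickness 31, the clear gap is 426 − 0 − 31 = 395 mm.


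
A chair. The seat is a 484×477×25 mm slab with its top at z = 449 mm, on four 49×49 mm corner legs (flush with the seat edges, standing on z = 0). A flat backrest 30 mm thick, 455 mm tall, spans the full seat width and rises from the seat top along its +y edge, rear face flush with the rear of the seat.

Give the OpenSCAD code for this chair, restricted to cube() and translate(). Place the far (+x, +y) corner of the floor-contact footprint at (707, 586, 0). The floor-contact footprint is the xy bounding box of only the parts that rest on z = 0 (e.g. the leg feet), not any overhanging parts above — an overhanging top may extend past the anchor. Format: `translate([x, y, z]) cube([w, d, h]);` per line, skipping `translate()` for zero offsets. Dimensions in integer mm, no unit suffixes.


translate([223, 109, 424]) cube([484, 477, 25]);
translate([223, 109, 0]) cube([49, 49, 424]);
translate([658, 109, 0]) cube([49, 49, 424]);
translate([223, 537, 0]) cube([49, 49, 424]);
translate([658, 537, 0]) cube([49, 49, 424]);
translate([223, 556, 449]) cube([484, 30, 455]);


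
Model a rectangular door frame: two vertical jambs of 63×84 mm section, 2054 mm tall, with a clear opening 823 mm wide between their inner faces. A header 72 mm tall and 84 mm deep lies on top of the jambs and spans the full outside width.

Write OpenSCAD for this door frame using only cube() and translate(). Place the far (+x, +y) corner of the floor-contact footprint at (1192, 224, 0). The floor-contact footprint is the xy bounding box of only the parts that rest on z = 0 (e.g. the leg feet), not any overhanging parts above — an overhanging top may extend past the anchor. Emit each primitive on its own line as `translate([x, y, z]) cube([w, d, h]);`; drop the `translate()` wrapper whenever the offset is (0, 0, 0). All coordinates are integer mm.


translate([243, 140, 0]) cube([63, 84, 2054]);
translate([1129, 140, 0]) cube([63, 84, 2054]);
translate([243, 140, 2054]) cube([949, 84, 72]);


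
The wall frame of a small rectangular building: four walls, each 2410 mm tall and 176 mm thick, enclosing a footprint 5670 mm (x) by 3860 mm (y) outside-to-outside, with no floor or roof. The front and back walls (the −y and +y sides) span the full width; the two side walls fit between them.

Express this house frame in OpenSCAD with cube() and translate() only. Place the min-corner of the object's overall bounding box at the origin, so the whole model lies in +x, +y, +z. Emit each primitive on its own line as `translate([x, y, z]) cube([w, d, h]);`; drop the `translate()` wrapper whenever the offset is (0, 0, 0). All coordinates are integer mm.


cube([5670, 176, 2410]);
translate([0, 3684, 0]) cube([5670, 176, 2410]);
translate([0, 176, 0]) cube([176, 3508, 2410]);
translate([5494, 176, 0]) cube([176, 3508, 2410]);


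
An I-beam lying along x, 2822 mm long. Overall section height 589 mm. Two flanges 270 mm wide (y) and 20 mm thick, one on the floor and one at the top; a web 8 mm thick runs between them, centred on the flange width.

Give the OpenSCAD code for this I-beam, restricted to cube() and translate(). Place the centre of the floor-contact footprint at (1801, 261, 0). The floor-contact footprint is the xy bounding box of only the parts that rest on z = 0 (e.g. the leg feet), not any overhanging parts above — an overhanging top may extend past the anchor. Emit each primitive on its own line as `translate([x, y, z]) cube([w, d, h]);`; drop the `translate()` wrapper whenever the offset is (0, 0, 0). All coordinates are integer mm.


translate([390, 126, 0]) cube([2822, 270, 20]);
translate([390, 257, 20]) cube([2822, 8, 549]);
translate([390, 126, 569]) cube([2822, 270, 20]);


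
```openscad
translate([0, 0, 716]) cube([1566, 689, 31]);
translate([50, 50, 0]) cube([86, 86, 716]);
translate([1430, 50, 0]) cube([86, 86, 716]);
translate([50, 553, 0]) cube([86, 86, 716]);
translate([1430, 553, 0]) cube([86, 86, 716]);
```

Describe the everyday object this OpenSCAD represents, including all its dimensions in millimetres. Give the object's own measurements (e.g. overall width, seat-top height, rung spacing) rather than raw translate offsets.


A rectangular dining table. The top is 1566×689×31 mm with its upper surface at z = 747 mm. It stands on four 86×86 mm square legs, each inset 50 mm from the nearest pair of top edges, running from the floor to the underside of the top.


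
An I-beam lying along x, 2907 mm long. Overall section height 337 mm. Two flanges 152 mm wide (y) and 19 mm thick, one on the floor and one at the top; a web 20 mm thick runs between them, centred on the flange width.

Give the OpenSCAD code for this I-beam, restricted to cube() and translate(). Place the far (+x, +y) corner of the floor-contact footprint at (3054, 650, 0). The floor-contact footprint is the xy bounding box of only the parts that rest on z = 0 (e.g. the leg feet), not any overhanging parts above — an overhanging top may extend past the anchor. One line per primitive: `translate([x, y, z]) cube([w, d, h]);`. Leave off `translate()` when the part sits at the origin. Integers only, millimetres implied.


translate([147, 498, 0]) cube([2907, 152, 19]);
translate([147, 564, 19]) cube([2907, 20, 299]);
translate([147, 498, 318]) cube([2907, 152, 19]);


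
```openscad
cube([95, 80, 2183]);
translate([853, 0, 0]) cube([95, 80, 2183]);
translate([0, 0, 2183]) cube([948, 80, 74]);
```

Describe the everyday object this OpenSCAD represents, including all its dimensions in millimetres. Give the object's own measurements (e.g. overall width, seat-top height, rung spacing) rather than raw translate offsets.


A door frame. The clear opening is 758 mm wide and 2183 mm high. Two 95 mm wide jambs, 80 mm deep, stand either side of the opening from the floor to the top of the opening. A 74 mm thick head sits across the top of both jambs, spanning the full outside width of the frame.


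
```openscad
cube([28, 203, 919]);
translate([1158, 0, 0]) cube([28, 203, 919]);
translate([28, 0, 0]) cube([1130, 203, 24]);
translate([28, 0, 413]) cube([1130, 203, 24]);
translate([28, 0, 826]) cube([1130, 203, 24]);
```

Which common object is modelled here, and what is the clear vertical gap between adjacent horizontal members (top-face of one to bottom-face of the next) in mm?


A bookshelf. The clear shelf gap is 389 mm.

Two tall side panels with 3 horizontal boards between them — a bookshelf. The first two shelf undersides are at z = 0 and z = 413; with shelf thickness 24, the clear gap is 413 − 0 − 24 = 389 mm.


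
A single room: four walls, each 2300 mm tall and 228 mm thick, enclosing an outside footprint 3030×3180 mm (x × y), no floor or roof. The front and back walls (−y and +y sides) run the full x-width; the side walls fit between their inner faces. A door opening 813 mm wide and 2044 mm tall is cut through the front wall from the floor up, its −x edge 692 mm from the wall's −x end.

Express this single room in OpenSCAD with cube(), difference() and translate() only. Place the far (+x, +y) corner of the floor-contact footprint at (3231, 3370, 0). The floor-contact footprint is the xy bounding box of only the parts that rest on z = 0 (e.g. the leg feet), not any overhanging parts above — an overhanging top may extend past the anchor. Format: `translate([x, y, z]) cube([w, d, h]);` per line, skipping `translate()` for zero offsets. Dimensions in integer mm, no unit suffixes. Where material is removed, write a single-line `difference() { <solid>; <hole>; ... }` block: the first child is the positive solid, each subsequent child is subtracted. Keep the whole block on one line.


difference() { translate([201, 190, 0]) cube([3030, 228, 2300]); translate([893, 190, 0]) cube([813, 228, 2044]); }
translate([201, 3142, 0]) cube([3030, 228, 2300]);
translate([201, 418, 0]) cube([228, 2724, 2300]);
translate([3003, 418, 0]) cube([228, 2724, 2300]);


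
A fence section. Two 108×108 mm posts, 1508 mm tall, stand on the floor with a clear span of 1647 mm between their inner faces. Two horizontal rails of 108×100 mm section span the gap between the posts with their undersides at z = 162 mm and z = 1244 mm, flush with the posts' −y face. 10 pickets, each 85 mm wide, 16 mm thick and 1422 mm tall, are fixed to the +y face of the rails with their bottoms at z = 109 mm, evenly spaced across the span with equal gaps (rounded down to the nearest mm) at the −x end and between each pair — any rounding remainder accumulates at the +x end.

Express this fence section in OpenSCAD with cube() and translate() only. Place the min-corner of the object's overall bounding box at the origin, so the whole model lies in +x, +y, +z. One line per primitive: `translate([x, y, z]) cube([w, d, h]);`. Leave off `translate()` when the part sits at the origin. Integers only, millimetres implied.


cube([108, 108, 1508]);
translate([1755, 0, 0]) cube([108, 108, 1508]);
translate([108, 0, 162]) cube([1647, 108, 100]);
translate([108, 0, 1244]) cube([1647, 108, 100]);
translate([180, 108, 109]) cube([85, 16, 1422]);
translate([337, 108, 109]) cube([85, 16, 1422]);
translate([494, 108, 109]) cube([85, 16, 1422]);
translate([651, 108, 109]) cube([85, 16, 1422]);
translate([808, 108, 109]) cube([85, 16, 1422]);
translate([965, 108, 109]) cube([85, 16, 1422]);
translate([1122, 108, 109]) cube([85, 16, 1422]);
translate([1279, 108, 109]) cube([85, 16, 1422]);
translate([1436, 108, 109]) cube([85, 16, 1422]);
translate([1593, 108, 109]) cube([85, 16, 1422]);


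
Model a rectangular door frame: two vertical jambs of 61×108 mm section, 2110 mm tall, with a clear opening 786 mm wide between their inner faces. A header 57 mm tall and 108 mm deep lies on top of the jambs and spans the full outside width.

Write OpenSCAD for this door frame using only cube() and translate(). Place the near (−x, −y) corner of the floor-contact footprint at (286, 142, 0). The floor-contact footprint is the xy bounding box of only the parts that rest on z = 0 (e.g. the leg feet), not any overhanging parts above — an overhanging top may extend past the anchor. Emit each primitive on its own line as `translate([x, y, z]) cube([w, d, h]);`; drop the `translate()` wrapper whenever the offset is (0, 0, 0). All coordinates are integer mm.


translate([286, 142, 0]) cube([61, 108, 2110]);
translate([1133, 142, 0]) cube([61, 108, 2110]);
translate([286, 142, 2110]) cube([908, 108, 57]);


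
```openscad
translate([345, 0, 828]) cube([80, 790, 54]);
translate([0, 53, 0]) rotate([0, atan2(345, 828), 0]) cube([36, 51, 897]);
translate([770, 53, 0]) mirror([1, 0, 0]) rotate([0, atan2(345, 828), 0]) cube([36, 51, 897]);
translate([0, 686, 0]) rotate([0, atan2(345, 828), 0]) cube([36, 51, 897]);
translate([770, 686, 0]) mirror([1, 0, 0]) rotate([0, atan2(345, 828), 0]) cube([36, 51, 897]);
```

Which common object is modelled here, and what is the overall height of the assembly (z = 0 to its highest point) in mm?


A sawhorse. The overall height is 882 mm.

A beam across two mirrored pairs of raked legs — a sawhorse. The beam's underside is at z = 828 (matching the legs' vertical rise in atan2(345, 828)) and the beam is 54 mm tall, so its top is at 828 + 54 = 882 mm. The raked legs top out at the beam's underside, so that is the highest point.


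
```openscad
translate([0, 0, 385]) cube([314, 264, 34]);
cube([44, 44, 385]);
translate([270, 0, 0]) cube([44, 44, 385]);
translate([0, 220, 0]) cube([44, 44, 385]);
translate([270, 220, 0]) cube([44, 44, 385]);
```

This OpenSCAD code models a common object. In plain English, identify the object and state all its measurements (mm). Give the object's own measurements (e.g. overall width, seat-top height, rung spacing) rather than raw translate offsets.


A four-legged stool. The seat is a 314×264×34 mm slab whose top surface is at z = 419 mm; four square legs, each 44×44 mm in cross-section, run from the floor (z = 0) to the underside of the seat, each flush with a corner of the seat.


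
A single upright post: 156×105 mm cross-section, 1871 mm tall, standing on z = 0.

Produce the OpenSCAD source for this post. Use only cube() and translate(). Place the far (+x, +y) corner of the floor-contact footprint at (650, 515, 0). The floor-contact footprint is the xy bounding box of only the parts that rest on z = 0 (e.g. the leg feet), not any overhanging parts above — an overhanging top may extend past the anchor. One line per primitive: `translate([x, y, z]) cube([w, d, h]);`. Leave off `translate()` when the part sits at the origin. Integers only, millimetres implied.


translate([494, 410, 0]) cube([156, 105, 1871]);


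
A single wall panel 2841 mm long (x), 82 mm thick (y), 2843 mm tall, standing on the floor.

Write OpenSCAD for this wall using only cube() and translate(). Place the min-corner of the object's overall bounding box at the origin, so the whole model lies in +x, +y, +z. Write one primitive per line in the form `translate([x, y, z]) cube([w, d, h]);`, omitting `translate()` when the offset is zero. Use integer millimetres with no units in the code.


cube([2841, 82, 2843]);


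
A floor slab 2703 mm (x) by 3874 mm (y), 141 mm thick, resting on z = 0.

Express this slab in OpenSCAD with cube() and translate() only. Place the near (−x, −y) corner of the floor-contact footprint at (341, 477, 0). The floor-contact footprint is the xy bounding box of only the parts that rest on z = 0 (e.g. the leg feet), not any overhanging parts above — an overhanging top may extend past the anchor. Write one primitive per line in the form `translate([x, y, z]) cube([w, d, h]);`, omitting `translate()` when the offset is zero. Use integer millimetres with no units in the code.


translate([341, 477, 0]) cube([2703, 3874, 141]);


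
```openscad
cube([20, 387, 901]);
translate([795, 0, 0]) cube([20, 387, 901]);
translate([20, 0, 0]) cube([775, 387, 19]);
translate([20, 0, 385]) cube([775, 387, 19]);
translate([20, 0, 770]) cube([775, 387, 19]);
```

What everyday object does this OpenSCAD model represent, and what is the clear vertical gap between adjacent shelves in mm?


A bookshelf. The clear shelf gap is 366 mm.

Two tall side panels with 3 horizontal boards between them — a bookshelf. The first two shelf undersides are at z = 0 and z = 385; with shelf thickness 19, the clear gap is 385 − 0 − 19 = 366 mm.


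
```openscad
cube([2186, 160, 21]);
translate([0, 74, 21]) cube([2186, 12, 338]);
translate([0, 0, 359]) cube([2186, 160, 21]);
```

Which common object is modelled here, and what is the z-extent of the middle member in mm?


An I-beam. The web height is 338 mm.

Two wide flanges with a thin centred web — an I-beam. Overall 380 mm minus two 21 mm flanges gives a web of 380 − 2·21 = 338 mm.


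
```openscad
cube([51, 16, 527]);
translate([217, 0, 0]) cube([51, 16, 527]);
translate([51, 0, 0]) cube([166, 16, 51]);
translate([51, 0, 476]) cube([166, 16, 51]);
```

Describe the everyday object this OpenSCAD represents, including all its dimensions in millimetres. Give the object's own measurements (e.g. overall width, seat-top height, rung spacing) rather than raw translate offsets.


A rectangular picture frame lying in the x–z plane (depth along y). The opening is 166 mm wide (x) by 425 mm tall (z), surrounded by a border 51 mm wide on all four sides. The frame is 16 mm deep and is made of two full-height vertical stiles with two horizontal rails fitted between them.


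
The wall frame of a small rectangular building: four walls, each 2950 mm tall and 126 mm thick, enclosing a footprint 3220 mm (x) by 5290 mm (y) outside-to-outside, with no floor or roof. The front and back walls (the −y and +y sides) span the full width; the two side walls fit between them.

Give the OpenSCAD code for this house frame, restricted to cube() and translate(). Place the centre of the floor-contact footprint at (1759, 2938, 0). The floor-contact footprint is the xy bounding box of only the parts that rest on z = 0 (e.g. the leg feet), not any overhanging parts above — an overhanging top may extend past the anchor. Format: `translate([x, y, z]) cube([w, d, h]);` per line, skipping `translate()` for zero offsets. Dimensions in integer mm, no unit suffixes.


translate([149, 293, 0]) cube([3220, 126, 2950]);
translate([149, 5457, 0]) cube([3220, 126, 2950]);
translate([149, 419, 0]) cube([126, 5038, 2950]);
translate([3243, 419, 0]) cube([126, 5038, 2950]);


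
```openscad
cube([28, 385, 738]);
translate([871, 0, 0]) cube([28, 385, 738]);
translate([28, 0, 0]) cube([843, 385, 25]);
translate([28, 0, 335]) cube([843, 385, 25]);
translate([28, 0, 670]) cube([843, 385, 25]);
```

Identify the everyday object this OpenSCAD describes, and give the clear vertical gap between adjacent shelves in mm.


A bookshelf. The clear shelf gap is 310 mm.

Two tall side panels with 3 horizontal boards between them — a bookshelf. The first two shelf undersides are at z = 0 and z = 335; with shelf thickness 25, the clear gap is 335 − 0 − 25 = 310 mm.


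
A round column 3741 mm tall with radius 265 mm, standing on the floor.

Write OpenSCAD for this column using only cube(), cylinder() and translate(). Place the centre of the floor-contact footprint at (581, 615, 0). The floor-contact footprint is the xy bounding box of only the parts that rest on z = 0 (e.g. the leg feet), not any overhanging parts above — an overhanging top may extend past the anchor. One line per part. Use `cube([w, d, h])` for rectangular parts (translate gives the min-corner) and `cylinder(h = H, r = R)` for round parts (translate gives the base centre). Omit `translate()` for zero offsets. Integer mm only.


translate([581, 615, 0]) cylinder(h = 3741, r = 265);


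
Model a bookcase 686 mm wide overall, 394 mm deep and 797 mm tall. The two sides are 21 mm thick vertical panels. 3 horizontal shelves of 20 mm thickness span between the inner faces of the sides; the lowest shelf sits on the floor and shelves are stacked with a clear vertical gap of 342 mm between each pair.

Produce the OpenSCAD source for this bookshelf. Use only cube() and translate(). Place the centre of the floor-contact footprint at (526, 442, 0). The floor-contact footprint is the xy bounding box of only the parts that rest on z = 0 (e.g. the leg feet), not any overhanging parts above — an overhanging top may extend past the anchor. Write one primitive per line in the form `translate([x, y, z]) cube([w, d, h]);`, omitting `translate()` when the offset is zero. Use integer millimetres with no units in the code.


translate([183, 245, 0]) cube([21, 394, 797]);
translate([848, 245, 0]) cube([21, 394, 797]);
translate([204, 245, 0]) cube([644, 394, 20]);
translate([204, 245, 362]) cube([644, 394, 20]);
translate([204, 245, 724]) cube([644, 394, 20]);


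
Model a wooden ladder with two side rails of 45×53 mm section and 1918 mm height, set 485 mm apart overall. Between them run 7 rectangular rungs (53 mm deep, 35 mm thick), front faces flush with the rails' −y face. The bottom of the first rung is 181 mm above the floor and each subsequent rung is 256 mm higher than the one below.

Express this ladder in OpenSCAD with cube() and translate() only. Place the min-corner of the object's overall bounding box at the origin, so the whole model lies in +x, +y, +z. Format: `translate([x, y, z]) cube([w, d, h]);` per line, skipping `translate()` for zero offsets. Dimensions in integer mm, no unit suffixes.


cube([45, 53, 1918]);
translate([440, 0, 0]) cube([45, 53, 1918]);
translate([45, 0, 181]) cube([395, 53, 35]);
translate([45, 0, 437]) cube([395, 53, 35]);
translate([45, 0, 693]) cube([395, 53, 35]);
translate([45, 0, 949]) cube([395, 53, 35]);
translate([45, 0, 1205]) cube([395, 53, 35]);
translate([45, 0, 1461]) cube([395, 53, 35]);
translate([45, 0, 1717]) cube([395, 53, 35]);


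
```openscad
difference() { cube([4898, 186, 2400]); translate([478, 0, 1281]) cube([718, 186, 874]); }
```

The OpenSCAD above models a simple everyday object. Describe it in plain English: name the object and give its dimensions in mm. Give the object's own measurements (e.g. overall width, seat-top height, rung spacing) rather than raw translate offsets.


A wall 4898 mm long (x), 186 mm thick (y), 2400 mm tall, with a rectangular window opening cut through it. The opening is 718 mm wide and 874 mm tall; its sill is at z = 1281 mm and its near (−x) edge is 478 mm from the wall's −x end. The opening passes through the full wall thickness.


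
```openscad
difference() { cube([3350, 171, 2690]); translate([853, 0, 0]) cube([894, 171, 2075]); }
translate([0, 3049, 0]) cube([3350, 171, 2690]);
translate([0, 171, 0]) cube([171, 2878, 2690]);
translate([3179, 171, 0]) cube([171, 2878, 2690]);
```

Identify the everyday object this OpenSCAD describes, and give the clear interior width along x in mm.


A single room. The interior width is 3008 mm.

Four walls enclosing a rectangle with a door in the front wall — a room. Outside width 3350 minus two 171 mm walls gives 3008 mm.


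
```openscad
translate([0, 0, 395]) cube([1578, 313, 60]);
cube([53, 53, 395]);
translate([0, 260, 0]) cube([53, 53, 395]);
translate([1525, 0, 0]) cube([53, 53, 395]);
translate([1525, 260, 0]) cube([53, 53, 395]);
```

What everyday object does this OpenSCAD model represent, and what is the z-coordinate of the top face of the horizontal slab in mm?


A bench. The seat-top height is 455 mm.

A long slab on four corner posts — a bench. The slab sits at z = 395 with thickness 60, so the top is 395 + 60 = 455 mm.


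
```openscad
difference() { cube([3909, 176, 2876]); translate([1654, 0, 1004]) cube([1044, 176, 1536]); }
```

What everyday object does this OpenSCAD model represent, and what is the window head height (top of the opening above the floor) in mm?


A wall with a window opening. The window head height is 2540 mm.

A wall with a rectangular opening subtracted — a window. Sill at z = 1004, opening 1536 mm tall, so the head is at 1004 + 1536 = 2540 mm.


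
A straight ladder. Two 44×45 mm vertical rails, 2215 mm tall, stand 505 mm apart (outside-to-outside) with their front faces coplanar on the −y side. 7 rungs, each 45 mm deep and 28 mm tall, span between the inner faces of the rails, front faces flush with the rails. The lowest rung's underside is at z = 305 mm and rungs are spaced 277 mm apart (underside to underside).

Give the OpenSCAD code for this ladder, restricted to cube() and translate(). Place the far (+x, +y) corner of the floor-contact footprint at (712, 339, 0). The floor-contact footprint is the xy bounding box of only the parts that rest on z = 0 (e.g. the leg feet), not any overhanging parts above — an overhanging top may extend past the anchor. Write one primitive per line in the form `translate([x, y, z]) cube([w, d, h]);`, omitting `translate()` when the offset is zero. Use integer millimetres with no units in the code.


// rung span = 505 - 2*44 = 417
// rung[k] z = 305 + k*277
translate([207, 294, 0]) cube([44, 45, 2215]);
translate([668, 294, 0]) cube([44, 45, 2215]);
translate([251, 294, 305]) cube([417, 45, 28]);
translate([251, 294, 582]) cube([417, 45, 28]);
translate([251, 294, 859]) cube([417, 45, 28]);
translate([251, 294, 1136]) cube([417, 45, 28]);
translate([251, 294, 1413]) cube([417, 45, 28]);
translate([251, 294, 1690]) cube([417, 45, 28]);
translate([251, 294, 1967]) cube([417, 45, 28]);


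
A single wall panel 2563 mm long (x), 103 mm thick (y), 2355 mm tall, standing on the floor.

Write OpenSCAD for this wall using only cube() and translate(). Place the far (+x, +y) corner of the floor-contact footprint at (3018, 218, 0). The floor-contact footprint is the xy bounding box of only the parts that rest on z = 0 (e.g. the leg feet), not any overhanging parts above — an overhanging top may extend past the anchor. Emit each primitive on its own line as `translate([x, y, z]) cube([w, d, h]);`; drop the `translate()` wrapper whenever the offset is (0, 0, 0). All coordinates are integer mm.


translate([455, 115, 0]) cube([2563, 103, 2355]);


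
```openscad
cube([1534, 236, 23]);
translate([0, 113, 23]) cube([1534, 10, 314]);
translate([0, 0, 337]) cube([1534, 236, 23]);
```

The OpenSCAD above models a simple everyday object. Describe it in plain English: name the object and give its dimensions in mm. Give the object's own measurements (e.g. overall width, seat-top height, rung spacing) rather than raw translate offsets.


An I-beam lying along x, 1534 mm long. Overall section height 360 mm. Two flanges 236 mm wide (y) and 23 mm thick, one on the floor and one at the top; a web 10 mm thick runs between them, centred on the flange width.


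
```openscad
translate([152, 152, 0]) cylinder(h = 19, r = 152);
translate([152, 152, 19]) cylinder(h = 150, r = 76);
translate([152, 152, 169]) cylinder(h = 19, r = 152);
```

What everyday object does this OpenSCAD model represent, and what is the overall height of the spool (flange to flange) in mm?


A spool. The overall height is 188 mm.

Three coaxial cylinders, large–small–large — a spool. Two 19 mm flanges and a 150 mm core give 19 + 150 + 19 = 188 mm.


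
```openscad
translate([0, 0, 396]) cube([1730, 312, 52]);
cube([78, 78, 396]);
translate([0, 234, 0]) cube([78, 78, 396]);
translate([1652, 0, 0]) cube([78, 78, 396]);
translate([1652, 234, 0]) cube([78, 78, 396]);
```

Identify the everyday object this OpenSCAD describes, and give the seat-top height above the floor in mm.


A bench. The seat-top height is 448 mm.

A long slab on four corner posts — a bench. The slab sits at z = 396 with thickness 52, so the top is 396 + 52 = 448 mm.


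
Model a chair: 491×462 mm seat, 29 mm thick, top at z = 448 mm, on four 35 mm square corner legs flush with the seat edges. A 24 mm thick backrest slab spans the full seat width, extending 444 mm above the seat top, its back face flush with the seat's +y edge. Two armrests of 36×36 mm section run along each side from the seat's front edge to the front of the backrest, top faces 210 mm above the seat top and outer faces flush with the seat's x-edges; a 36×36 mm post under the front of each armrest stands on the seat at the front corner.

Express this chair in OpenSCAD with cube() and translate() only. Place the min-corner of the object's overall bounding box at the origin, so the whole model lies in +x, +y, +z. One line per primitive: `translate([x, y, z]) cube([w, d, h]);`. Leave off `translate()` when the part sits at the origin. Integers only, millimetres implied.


translate([0, 0, 419]) cube([491, 462, 29]);
cube([35, 35, 419]);
translate([456, 0, 0]) cube([35, 35, 419]);
translate([0, 427, 0]) cube([35, 35, 419]);
translate([456, 427, 0]) cube([35, 35, 419]);
translate([0, 438, 448]) cube([491, 24, 444]);
translate([0, 0, 622]) cube([36, 438, 36]);
translate([455, 0, 622]) cube([36, 438, 36]);
translate([0, 0, 448]) cube([36, 36, 174]);
translate([455, 0, 448]) cube([36, 36, 174]);


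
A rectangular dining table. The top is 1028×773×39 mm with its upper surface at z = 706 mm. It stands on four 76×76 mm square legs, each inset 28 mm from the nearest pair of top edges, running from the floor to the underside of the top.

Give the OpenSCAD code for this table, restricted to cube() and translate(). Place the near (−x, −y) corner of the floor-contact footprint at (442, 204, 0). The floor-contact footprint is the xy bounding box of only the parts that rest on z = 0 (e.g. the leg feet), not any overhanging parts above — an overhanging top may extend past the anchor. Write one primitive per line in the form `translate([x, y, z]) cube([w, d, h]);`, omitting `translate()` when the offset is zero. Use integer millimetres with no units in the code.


// leg_h = 706 - 39 = 667
translate([414, 176, 667]) cube([1028, 773, 39]);
translate([442, 204, 0]) cube([76, 76, 667]);
translate([1338, 204, 0]) cube([76, 76, 667]);
translate([442, 845, 0]) cube([76, 76, 667]);
translate([1338, 845, 0]) cube([76, 76, 667]);


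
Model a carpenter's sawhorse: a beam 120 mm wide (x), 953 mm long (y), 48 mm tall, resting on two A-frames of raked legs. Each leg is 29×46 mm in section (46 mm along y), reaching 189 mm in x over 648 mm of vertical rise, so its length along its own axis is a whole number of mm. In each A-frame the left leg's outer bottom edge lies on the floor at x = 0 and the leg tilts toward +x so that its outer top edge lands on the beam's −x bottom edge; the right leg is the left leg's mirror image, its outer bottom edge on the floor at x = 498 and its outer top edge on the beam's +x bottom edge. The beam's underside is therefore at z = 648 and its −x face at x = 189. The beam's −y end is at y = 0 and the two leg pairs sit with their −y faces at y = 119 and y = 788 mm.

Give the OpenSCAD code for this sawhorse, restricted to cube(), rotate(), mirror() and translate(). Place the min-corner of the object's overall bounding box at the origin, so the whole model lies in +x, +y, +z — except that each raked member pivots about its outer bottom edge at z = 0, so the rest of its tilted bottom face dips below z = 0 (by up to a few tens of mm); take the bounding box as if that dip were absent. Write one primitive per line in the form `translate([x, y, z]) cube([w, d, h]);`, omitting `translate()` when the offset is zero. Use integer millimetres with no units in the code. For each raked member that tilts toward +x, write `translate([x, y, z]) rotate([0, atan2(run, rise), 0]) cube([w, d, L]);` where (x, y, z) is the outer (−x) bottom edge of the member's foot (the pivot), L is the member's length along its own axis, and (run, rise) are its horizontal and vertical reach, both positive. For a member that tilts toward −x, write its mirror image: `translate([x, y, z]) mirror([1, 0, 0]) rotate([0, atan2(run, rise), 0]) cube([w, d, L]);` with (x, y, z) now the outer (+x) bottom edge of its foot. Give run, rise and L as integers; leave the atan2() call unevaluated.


translate([189, 0, 648]) cube([120, 953, 48]);
translate([0, 119, 0]) rotate([0, atan2(189, 648), 0]) cube([29, 46, 675]);
translate([498, 119, 0]) mirror([1, 0, 0]) rotate([0, atan2(189, 648), 0]) cube([29, 46, 675]);
translate([0, 788, 0]) rotate([0, atan2(189, 648), 0]) cube([29, 46, 675]);
translate([498, 788, 0]) mirror([1, 0, 0]) rotate([0, atan2(189, 648), 0]) cube([29, 46, 675]);


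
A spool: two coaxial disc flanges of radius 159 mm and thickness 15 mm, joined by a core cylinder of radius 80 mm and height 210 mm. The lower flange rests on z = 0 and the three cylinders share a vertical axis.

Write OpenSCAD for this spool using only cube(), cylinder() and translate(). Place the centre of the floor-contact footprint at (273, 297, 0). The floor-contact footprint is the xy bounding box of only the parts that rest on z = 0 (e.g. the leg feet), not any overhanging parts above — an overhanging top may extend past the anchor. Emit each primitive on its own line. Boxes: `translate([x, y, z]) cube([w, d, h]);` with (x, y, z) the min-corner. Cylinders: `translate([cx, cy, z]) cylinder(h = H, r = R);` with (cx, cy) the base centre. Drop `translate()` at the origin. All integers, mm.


translate([273, 297, 0]) cylinder(h = 15, r = 159);
translate([273, 297, 15]) cylinder(h = 210, r = 80);
translate([273, 297, 225]) cylinder(h = 15, r = 159);


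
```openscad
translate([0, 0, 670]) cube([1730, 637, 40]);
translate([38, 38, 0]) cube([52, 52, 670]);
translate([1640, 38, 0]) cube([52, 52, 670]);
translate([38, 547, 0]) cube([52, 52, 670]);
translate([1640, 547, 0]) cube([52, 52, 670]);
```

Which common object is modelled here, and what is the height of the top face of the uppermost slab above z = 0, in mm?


A table. The table height is 710 mm.

A 1730×637×40 slab sits at z = 670 on four 52 mm square posts — a table. The top surface is at 670 + 40 = 710 mm.


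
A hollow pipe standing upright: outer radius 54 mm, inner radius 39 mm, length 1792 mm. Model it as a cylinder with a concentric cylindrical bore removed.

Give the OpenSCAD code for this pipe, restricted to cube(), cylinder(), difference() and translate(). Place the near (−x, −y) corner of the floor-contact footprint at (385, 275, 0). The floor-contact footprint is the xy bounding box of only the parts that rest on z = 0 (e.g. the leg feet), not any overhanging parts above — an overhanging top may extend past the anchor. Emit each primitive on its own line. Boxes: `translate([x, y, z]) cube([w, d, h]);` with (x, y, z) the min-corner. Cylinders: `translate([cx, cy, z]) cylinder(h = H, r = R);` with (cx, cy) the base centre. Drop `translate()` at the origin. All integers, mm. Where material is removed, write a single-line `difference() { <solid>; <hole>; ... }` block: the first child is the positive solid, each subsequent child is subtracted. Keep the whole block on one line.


difference() { translate([439, 329, 0]) cylinder(h = 1792, r = 54); translate([439, 329, 0]) cylinder(h = 1792, r = 39); }


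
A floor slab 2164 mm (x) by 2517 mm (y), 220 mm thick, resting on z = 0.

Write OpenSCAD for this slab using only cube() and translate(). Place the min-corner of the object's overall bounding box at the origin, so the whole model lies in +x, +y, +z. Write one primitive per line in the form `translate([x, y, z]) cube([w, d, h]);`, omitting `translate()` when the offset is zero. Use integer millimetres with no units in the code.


cube([2164, 2517, 220]);


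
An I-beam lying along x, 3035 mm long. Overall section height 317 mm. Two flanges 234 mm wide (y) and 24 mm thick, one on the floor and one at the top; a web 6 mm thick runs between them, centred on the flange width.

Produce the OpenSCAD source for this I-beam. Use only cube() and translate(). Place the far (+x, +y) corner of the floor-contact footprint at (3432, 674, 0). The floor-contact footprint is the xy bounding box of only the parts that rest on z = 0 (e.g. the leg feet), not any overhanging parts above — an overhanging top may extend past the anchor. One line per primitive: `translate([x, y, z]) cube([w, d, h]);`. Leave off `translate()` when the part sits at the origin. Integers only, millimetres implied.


translate([397, 440, 0]) cube([3035, 234, 24]);
translate([397, 554, 24]) cube([3035, 6, 269]);
translate([397, 440, 293]) cube([3035, 234, 24]);


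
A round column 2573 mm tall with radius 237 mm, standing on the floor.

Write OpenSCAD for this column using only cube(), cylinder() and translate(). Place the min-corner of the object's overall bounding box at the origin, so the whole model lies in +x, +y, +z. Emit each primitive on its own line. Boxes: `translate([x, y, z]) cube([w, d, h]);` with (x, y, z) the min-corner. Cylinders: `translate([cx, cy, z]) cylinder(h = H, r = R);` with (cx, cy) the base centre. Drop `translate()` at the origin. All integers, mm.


translate([237, 237, 0]) cylinder(h = 2573, r = 237);


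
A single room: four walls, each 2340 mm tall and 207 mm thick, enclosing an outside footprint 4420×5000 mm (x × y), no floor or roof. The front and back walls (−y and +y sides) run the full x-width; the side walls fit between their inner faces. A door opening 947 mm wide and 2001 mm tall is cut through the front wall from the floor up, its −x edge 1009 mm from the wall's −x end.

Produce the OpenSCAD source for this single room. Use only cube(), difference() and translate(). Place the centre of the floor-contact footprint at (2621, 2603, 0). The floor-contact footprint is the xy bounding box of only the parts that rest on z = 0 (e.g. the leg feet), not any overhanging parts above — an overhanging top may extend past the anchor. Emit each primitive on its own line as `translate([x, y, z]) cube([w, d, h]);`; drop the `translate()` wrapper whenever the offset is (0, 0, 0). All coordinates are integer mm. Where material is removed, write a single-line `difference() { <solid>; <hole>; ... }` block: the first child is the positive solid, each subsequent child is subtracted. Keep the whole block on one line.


difference() { translate([411, 103, 0]) cube([4420, 207, 2340]); translate([1420, 103, 0]) cube([947, 207, 2001]); }
translate([411, 4896, 0]) cube([4420, 207, 2340]);
translate([411, 310, 0]) cube([207, 4586, 2340]);
translate([4624, 310, 0]) cube([207, 4586, 2340]);


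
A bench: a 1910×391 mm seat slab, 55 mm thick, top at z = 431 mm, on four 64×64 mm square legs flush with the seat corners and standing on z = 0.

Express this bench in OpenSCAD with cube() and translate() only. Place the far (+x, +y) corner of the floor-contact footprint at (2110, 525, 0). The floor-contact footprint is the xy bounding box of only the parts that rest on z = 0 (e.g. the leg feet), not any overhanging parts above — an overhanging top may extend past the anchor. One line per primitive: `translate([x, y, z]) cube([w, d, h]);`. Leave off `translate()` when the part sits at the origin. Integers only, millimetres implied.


translate([200, 134, 376]) cube([1910, 391, 55]);
translate([200, 134, 0]) cube([64, 64, 376]);
translate([200, 461, 0]) cube([64, 64, 376]);
translate([2046, 134, 0]) cube([64, 64, 376]);
translate([2046, 461, 0]) cube([64, 64, 376]);
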